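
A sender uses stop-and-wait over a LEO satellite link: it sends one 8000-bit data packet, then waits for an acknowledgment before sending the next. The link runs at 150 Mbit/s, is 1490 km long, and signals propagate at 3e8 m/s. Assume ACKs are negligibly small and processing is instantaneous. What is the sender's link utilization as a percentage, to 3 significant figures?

0.534 %

t_tx = L/R = 8000/150000000 = 5.33333e-05 s.
t_prop = 1490000/300000000 = 0.00496667 s; RTT = 0.00993333 s.
Cycle = t_tx + RTT = 0.00998667 s.
Utilization = t_tx / cycle = 5.33333e-05/0.00998667 = 0.534 %.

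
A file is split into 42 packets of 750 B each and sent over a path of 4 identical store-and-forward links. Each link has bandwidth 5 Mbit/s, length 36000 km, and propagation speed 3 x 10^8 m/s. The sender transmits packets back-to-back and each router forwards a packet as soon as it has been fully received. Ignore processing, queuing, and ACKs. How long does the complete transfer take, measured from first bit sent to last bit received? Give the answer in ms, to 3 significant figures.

Per-hop transmission t_tx = L/R = 6000/5000000 = 1.2 ms.
Per-hop propagation t_prop = 36000000/300000000 = 120 ms.
Pipeline fill: first packet needs 4·t_tx to clear all hops; remaining 41 packets each add one t_tx.
Total = (4+42-1)·t_tx + 4·t_prop = 45·1.2 + 4·120 = 534 ms.

534 ms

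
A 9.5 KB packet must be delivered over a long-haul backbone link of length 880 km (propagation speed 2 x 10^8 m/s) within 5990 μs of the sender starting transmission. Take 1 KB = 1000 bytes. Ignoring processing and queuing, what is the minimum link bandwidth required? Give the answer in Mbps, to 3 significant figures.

47.8 Mbps

L = 76000 bits.
Propagation delay = 880000 / 200000000 = 4400 μs.
Transmission budget = 5990 − 4400 = 1590 μs.
R ≥ L / t_tx = 76000 bits / 0.00159 s = 47.8 Mbps.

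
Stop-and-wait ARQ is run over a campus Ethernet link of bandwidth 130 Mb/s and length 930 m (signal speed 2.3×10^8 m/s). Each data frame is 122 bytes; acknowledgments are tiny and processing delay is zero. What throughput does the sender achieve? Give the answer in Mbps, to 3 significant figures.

t_tx = L/R = 976/130000000 = 7.50769e-06 s.
t_prop = 930/2.3e+08 = 4.04348e-06 s; RTT = 8.08696e-06 s.
Cycle = t_tx + RTT = 1.55946e-05 s.
Throughput = L / cycle = 976 / 1.55946e-05 = 62.6 Mbps.

62.6 Mbps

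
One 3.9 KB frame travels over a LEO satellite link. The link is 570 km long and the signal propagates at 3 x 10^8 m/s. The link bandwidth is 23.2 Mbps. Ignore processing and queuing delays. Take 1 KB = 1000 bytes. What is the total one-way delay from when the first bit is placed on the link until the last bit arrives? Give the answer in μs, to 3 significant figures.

L = 31200 bits.
Transmission delay = L/R = 31200 / 23200000 = 1344.83 μs.
Propagation delay = d/s = 570000 m / 300000000 m/s = 1900 μs.
Total = 3240 μs.

3240 μs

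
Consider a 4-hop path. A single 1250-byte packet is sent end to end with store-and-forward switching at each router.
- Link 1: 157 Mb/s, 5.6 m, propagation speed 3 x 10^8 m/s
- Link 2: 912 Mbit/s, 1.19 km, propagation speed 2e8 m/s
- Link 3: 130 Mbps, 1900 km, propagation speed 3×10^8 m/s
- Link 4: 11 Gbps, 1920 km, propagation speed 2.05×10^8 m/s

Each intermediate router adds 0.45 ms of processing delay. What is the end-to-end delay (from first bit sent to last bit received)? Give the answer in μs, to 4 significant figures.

17210 μs

L = 1250 × 8 = 10000 bits.
Transmission delays (L/R per hop): 63.6943, 10.9649, 76.9231, 0.909091 μs; sum = 152.491 μs.
Propagation delays (d/s per hop): 0.0186667, 5.95, 6333.33, 9365.85 μs; sum = 15705.2 μs.
Processing at 3 router(s): 3 × 0.45 ms = 1350 μs.
End-to-end = 17210 μs.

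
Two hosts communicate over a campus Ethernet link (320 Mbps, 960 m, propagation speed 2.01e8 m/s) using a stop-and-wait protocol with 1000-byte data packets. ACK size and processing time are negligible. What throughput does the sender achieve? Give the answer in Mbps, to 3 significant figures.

232 Mbps

t_tx = L/R = 8000/320000000 = 2.5e-05 s.
t_prop = 960/2.01e+08 = 4.77612e-06 s; RTT = 9.55224e-06 s.
Cycle = t_tx + RTT = 3.45522e-05 s.
Throughput = L / cycle = 8000 / 3.45522e-05 = 232 Mbps.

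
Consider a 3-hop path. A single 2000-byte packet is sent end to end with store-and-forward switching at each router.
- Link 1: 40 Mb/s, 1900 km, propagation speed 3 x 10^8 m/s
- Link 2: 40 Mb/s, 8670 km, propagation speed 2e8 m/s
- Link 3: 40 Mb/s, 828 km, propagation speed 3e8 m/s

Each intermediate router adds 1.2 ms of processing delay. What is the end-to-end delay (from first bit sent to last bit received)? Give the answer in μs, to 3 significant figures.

L = 2000 × 8 = 16000 bits.
Transmission delay per hop = L/R = 16000/40000000 = 400 μs; 3 hops → 1200 μs.
Propagation delays (d/s per hop): 6333.33, 43350, 2760 μs; sum = 52443.3 μs.
Processing at 2 router(s): 2 × 1.2 ms = 2400 μs.
End-to-end = 56000 μs.

56000 μs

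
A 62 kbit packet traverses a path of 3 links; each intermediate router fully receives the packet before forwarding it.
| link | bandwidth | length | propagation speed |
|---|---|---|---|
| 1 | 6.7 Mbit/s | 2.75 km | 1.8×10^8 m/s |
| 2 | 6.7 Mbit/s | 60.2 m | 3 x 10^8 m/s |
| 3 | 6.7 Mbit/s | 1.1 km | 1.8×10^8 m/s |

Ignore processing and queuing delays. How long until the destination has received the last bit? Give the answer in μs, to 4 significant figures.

L = 62000 bits.
Transmission delay per hop = L/R = 62000/6700000 = 9253.73 μs; 3 hops → 27761.2 μs.
Propagation delays (d/s per hop): 15.2778, 0.200667, 6.11111 μs; sum = 21.5896 μs.
End-to-end = 27780 μs.

27780 μs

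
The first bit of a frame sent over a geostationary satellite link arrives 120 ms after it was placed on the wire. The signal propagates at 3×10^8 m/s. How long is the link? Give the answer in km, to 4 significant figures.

d = s × t_prop = 300000000 × 0.12 = 36000 km.

36000 km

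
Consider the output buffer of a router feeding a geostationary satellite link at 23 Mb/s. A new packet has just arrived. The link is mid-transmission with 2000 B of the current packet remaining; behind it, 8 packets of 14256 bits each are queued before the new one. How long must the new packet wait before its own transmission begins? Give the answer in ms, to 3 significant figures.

5.65 ms

Each queued packet: L/R = 14256/23000000 = 0.619826 ms.
8 queued → 4.95861 ms.
Plus remaining 16000 bits of current packet: 0.695652 ms.
Queuing delay = 5.65 ms.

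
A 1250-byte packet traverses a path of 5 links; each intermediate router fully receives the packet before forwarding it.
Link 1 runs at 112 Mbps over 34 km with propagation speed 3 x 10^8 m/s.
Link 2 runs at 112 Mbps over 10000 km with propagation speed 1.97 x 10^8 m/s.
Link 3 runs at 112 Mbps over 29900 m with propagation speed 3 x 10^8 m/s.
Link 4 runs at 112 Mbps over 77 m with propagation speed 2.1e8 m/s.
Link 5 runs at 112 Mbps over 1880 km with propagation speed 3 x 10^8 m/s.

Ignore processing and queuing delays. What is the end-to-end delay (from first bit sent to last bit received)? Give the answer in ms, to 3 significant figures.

L = 1250 × 8 = 10000 bits.
Transmission delay per hop = L/R = 10000/112000000 = 0.0892857 ms; 5 hops → 0.446429 ms.
Propagation delays (d/s per hop): 0.113333, 50.7614, 0.0996667, 0.000366667, 6.26667 ms; sum = 57.2415 ms.
End-to-end = 57.7 ms.

57.7 ms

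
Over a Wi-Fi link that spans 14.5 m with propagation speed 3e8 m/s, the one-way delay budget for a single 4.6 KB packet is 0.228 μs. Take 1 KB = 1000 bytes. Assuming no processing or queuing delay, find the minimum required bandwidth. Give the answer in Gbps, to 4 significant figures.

L = 36800 bits.
Propagation delay = 14.5 / 300000000 = 0.0483333 μs.
Transmission budget = 0.228 − 0.0483333 = 0.179667 μs.
R ≥ L / t_tx = 36800 bits / 1.79667e-07 s = 204.8 Gbps.

204.8 Gbps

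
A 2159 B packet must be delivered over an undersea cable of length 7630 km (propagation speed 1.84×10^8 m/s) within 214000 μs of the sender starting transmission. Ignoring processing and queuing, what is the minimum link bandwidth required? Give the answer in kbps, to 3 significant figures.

L = 17272 bits.
Propagation delay = 7630000 / 184000000 = 41467.4 μs.
Transmission budget = 214000 − 41467.4 = 172533 μs.
R ≥ L / t_tx = 17272 bits / 0.172533 s = 100 kbps.

100 kbps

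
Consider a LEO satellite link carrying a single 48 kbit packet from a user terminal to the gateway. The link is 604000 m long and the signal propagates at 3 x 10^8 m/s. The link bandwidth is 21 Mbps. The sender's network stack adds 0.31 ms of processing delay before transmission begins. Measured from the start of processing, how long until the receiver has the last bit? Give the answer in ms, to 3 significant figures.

L = 48000 bits.
Transmission delay = L/R = 48000 / 21000000 = 2.28571 ms.
Propagation delay = d/s = 604000 m / 300000000 m/s = 2.01333 ms.
Plus processing delay 0.31 ms = 0.31 ms.
Total = 4.61 ms.

4.61 ms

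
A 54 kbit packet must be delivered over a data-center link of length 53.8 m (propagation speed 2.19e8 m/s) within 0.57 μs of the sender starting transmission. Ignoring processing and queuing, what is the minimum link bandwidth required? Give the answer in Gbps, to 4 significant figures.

166.5 Gbps

Propagation delay = 53.8 / 219000000 = 0.245662 μs.
Transmission budget = 0.57 − 0.245662 = 0.324338 μs.
R ≥ L / t_tx = 54000 bits / 3.24338e-07 s = 166.5 Gbps.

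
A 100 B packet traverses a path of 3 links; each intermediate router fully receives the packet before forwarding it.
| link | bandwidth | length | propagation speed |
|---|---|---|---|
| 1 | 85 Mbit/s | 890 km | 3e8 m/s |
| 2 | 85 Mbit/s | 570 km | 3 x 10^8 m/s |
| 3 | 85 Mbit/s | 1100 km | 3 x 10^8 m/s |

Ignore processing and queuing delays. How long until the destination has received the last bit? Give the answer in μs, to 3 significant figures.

8560 μs

L = 100 × 8 = 800 bits.
Transmission delay per hop = L/R = 800/85000000 = 9.41176 μs; 3 hops → 28.2353 μs.
Propagation delays (d/s per hop): 2966.67, 1900, 3666.67 μs; sum = 8533.33 μs.
End-to-end = 8560 μs.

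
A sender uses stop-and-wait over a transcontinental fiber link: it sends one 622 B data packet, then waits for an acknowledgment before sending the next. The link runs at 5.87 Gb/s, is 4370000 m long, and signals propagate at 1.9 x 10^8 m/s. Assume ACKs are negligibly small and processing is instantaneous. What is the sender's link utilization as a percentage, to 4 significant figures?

t_tx = L/R = 4976/5870000000 = 8.477e-07 s.
t_prop = 4370000/190000000 = 0.023 s; RTT = 0.046 s.
Cycle = t_tx + RTT = 0.0460008 s.
Utilization = t_tx / cycle = 8.477e-07/0.0460008 = 0.001843 %.

0.001843 %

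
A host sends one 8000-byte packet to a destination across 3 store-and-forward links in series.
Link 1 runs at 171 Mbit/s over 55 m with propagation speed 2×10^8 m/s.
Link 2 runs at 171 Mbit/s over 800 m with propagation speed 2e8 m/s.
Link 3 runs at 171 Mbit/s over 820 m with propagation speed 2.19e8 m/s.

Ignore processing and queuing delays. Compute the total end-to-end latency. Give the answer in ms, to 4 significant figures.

1.131 ms

L = 8000 × 8 = 64000 bits.
Transmission delay per hop = L/R = 64000/171000000 = 0.374269 ms; 3 hops → 1.12281 ms.
Propagation delays (d/s per hop): 0.000275, 0.004, 0.00374429 ms; sum = 0.00801929 ms.
End-to-end = 1.131 ms.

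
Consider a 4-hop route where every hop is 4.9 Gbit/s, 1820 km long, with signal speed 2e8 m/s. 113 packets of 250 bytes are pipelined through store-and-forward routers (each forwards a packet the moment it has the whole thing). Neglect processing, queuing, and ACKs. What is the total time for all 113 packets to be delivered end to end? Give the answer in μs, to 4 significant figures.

36450 μs

Per-hop transmission t_tx = L/R = 2000/4900000000 = 0.408163 μs.
Per-hop propagation t_prop = 1820000/200000000 = 9100 μs.
Pipeline fill: first packet needs 4·t_tx to clear all hops; remaining 112 packets each add one t_tx.
Total = (4+113-1)·t_tx + 4·t_prop = 116·0.408163 + 4·9100 = 36450 μs.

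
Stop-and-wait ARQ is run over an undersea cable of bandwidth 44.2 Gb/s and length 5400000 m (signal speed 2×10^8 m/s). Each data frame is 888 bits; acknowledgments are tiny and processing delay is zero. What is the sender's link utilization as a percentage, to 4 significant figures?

t_tx = L/R = 888/44200000000 = 2.00905e-08 s.
t_prop = 5400000/200000000 = 0.027 s; RTT = 0.054 s.
Cycle = t_tx + RTT = 0.054 s.
Utilization = t_tx / cycle = 2.00905e-08/0.054 = 0.00003720 %.

0.00003720 %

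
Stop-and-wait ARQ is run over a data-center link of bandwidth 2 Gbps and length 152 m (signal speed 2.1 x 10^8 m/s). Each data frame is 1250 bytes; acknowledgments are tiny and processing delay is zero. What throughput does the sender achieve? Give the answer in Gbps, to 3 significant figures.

1.55 Gbps

t_tx = L/R = 10000/2000000000 = 5e-06 s.
t_prop = 152/210000000 = 7.2381e-07 s; RTT = 1.44762e-06 s.
Cycle = t_tx + RTT = 6.44762e-06 s.
Throughput = L / cycle = 10000 / 6.44762e-06 = 1.55 Gbps.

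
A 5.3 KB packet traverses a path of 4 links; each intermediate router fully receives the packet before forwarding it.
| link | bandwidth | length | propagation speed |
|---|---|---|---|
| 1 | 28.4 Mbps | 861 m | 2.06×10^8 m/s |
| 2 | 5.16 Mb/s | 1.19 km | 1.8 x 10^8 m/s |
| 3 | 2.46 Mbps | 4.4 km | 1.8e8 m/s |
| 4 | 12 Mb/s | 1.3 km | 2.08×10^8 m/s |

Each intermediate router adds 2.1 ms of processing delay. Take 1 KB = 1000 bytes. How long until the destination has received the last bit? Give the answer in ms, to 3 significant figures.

36.8 ms

L = 42400 bits.
Transmission delays (L/R per hop): 1.49296, 8.21705, 17.2358, 3.53333 ms; sum = 30.4791 ms.
Propagation delays (d/s per hop): 0.00417961, 0.00661111, 0.0244444, 0.00625 ms; sum = 0.0414852 ms.
Processing at 3 router(s): 3 × 2.1 ms = 6.3 ms.
End-to-end = 36.8 ms.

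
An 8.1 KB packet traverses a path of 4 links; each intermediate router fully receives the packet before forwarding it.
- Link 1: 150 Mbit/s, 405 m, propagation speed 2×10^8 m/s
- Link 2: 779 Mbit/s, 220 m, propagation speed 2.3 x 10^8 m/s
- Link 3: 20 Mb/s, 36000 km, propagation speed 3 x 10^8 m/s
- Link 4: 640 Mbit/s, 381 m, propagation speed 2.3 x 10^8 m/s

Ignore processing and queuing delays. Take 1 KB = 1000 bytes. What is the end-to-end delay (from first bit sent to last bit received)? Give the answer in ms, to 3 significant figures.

L = 64800 bits.
Transmission delays (L/R per hop): 0.432, 0.0831836, 3.24, 0.10125 ms; sum = 3.85643 ms.
Propagation delays (d/s per hop): 0.002025, 0.000956522, 120, 0.00165652 ms; sum = 120.005 ms.
End-to-end = 124 ms.

124 ms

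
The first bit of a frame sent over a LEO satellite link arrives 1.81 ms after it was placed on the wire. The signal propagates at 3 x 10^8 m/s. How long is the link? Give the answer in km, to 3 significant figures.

543 km

d = s × t_prop = 300000000 × 0.00181 = 543 km.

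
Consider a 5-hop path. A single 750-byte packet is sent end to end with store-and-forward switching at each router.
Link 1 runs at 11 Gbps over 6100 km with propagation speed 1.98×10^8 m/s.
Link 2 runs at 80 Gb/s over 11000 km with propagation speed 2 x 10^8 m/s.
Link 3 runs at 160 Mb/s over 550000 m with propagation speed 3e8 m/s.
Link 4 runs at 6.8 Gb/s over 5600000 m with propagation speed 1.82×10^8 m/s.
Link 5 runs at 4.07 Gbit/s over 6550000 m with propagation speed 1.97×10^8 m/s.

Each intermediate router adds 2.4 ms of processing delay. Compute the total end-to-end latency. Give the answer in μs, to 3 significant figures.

L = 750 × 8 = 6000 bits.
Transmission delays (L/R per hop): 0.545455, 0.075, 37.5, 0.882353, 1.4742 μs; sum = 40.477 μs.
Propagation delays (d/s per hop): 30808.1, 55000, 1833.33, 30769.2, 33248.7 μs; sum = 151659 μs.
Processing at 4 router(s): 4 × 2.4 ms = 9600 μs.
End-to-end = 161000 μs.

161000 μs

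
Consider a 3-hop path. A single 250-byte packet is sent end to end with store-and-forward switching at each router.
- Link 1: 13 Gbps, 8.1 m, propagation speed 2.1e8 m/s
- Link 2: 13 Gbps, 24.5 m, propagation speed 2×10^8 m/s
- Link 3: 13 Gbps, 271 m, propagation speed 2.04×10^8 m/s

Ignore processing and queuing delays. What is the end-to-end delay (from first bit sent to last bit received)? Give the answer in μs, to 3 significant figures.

L = 250 × 8 = 2000 bits.
Transmission delay per hop = L/R = 2000/13000000000 = 0.153846 μs; 3 hops → 0.461538 μs.
Propagation delays (d/s per hop): 0.0385714, 0.1225, 1.32843 μs; sum = 1.4895 μs.
End-to-end = 1.95 μs.

1.95 μs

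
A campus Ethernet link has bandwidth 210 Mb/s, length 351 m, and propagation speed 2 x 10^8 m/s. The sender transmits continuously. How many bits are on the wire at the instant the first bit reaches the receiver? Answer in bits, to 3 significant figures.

Propagation delay = 351 / 200000000 = 1.755e-06 s.
BDP = R × t_prop = 210000000 × 1.755e-06 = 368.55 bits.

369 bits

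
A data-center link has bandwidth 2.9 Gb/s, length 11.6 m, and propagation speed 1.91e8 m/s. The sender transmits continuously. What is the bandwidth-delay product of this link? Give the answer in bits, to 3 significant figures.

Propagation delay = 11.6 / 191000000 = 6.0733e-08 s.
BDP = R × t_prop = 2900000000 × 6.0733e-08 = 176.126 bits.

176 bits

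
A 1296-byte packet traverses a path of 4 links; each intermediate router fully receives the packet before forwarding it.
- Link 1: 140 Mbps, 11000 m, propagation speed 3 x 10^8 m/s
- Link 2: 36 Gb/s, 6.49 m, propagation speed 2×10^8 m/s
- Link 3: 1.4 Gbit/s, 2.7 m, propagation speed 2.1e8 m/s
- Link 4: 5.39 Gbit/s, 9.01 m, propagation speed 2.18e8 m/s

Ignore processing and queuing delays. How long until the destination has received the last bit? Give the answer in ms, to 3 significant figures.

L = 1296 × 8 = 10368 bits.
Transmission delays (L/R per hop): 0.0740571, 0.000288, 0.00740571, 0.00192356 ms; sum = 0.0836744 ms.
Propagation delays (d/s per hop): 0.0366667, 3.245e-05, 1.28571e-05, 4.13303e-05 ms; sum = 0.0367533 ms.
End-to-end = 0.120 ms.

0.120 ms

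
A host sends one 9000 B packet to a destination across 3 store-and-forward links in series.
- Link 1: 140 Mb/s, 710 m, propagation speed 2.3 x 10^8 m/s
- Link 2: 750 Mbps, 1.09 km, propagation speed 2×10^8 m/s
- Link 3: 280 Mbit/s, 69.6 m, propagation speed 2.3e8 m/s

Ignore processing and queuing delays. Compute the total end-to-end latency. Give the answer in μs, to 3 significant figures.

876 μs

L = 9000 × 8 = 72000 bits.
Transmission delays (L/R per hop): 514.286, 96, 257.143 μs; sum = 867.429 μs.
Propagation delays (d/s per hop): 3.08696, 5.45, 0.302609 μs; sum = 8.83957 μs.
End-to-end = 876 μs.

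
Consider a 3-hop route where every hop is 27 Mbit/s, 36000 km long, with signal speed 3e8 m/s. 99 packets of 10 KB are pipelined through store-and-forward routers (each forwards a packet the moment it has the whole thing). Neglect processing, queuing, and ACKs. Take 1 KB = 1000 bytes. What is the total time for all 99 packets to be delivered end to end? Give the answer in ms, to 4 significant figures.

659.3 ms

Per-hop transmission t_tx = L/R = 80000/27000000 = 2.96296 ms.
Per-hop propagation t_prop = 36000000/300000000 = 120 ms.
Pipeline fill: first packet needs 3·t_tx to clear all hops; remaining 98 packets each add one t_tx.
Total = (3+99-1)·t_tx + 3·t_prop = 101·2.96296 + 3·120 = 659.3 ms.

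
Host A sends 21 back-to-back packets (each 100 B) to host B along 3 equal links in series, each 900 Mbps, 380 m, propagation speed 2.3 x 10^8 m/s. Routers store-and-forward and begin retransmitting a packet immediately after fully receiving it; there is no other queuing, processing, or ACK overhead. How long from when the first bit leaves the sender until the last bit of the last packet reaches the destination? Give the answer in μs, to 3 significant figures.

Per-hop transmission t_tx = L/R = 800/900000000 = 0.888889 μs.
Per-hop propagation t_prop = 380/2.3e+08 = 1.65217 μs.
Pipeline fill: first packet needs 3·t_tx to clear all hops; remaining 20 packets each add one t_tx.
Total = (3+21-1)·t_tx + 3·t_prop = 23·0.888889 + 3·1.65217 = 25.4 μs.

25.4 μs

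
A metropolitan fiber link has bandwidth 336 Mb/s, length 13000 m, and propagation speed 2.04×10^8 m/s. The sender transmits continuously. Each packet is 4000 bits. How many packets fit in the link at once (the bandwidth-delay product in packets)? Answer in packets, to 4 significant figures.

Propagation delay = 13000 / 204000000 = 6.37255e-05 s.
BDP = R × t_prop = 336000000 × 6.37255e-05 = 21411.8 bits.
In packets of 4000 bits: 5.353 packets.

5.353 packets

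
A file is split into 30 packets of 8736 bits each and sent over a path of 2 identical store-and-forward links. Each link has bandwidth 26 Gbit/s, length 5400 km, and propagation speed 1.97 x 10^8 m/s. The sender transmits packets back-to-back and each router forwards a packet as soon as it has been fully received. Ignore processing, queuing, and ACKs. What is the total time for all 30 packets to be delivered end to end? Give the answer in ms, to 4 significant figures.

54.83 ms

Per-hop transmission t_tx = L/R = 8736/26000000000 = 0.000336 ms.
Per-hop propagation t_prop = 5400000/197000000 = 27.4112 ms.
Pipeline fill: first packet needs 2·t_tx to clear all hops; remaining 29 packets each add one t_tx.
Total = (2+30-1)·t_tx + 2·t_prop = 31·0.000336 + 2·27.4112 = 54.83 ms.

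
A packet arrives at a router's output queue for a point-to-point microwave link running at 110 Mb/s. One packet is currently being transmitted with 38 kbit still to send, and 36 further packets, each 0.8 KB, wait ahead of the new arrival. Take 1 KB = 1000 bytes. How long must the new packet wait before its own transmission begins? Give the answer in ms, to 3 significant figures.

2.44 ms

Each queued packet: L/R = 6400/110000000 = 0.0581818 ms.
36 queued → 2.09455 ms.
Plus remaining 38000 bits of current packet: 0.345455 ms.
Queuing delay = 2.44 ms.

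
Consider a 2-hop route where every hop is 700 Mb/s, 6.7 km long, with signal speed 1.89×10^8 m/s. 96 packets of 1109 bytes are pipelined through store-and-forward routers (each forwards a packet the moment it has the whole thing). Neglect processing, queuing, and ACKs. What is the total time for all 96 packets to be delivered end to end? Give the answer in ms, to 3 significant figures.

Per-hop transmission t_tx = L/R = 8872/700000000 = 0.0126743 ms.
Per-hop propagation t_prop = 6700/189000000 = 0.0354497 ms.
Pipeline fill: first packet needs 2·t_tx to clear all hops; remaining 95 packets each add one t_tx.
Total = (2+96-1)·t_tx + 2·t_prop = 97·0.0126743 + 2·0.0354497 = 1.30 ms.

1.30 ms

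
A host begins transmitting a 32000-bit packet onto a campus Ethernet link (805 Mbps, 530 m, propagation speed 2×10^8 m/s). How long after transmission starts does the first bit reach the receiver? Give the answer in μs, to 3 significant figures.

First bit experiences only propagation delay: d/s = 530/200000000 = 2.65 μs.

2.65 μs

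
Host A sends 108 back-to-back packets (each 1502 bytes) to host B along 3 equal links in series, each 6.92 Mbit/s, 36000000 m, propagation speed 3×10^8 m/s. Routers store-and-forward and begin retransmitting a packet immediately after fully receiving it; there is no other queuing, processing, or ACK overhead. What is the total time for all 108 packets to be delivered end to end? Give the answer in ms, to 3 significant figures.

Per-hop transmission t_tx = L/R = 12016/6920000 = 1.73642 ms.
Per-hop propagation t_prop = 36000000/300000000 = 120 ms.
Pipeline fill: first packet needs 3·t_tx to clear all hops; remaining 107 packets each add one t_tx.
Total = (3+108-1)·t_tx + 3·t_prop = 110·1.73642 + 3·120 = 551 ms.

551 ms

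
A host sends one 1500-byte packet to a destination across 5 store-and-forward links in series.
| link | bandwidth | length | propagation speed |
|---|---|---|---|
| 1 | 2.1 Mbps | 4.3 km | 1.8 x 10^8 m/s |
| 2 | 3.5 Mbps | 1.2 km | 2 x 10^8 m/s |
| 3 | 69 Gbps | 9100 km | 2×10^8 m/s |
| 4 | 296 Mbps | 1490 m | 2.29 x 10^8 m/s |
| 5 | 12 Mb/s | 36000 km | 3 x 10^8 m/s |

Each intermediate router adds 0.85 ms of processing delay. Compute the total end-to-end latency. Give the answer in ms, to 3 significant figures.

179 ms

L = 1500 × 8 = 12000 bits.
Transmission delays (L/R per hop): 5.71429, 3.42857, 0.000173913, 0.0405405, 1 ms; sum = 10.1836 ms.
Propagation delays (d/s per hop): 0.0238889, 0.006, 45.5, 0.00650655, 120 ms; sum = 165.536 ms.
Processing at 4 router(s): 4 × 0.85 ms = 3.4 ms.
End-to-end = 179 ms.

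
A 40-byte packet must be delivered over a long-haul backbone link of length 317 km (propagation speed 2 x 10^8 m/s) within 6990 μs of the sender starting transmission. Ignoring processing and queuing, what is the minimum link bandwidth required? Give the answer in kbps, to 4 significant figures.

L = 320 bits.
Propagation delay = 317000 / 200000000 = 1585 μs.
Transmission budget = 6990 − 1585 = 5405 μs.
R ≥ L / t_tx = 320 bits / 0.005405 s = 59.20 kbps.

59.20 kbps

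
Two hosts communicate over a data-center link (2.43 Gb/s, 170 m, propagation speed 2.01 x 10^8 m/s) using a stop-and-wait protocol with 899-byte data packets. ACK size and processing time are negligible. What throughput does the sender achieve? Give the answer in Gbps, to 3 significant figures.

1.55 Gbps

t_tx = L/R = 7192/2430000000 = 2.95967e-06 s.
t_prop = 170/2.01e+08 = 8.45771e-07 s; RTT = 1.69154e-06 s.
Cycle = t_tx + RTT = 4.65121e-06 s.
Throughput = L / cycle = 7192 / 4.65121e-06 = 1.55 Gbps.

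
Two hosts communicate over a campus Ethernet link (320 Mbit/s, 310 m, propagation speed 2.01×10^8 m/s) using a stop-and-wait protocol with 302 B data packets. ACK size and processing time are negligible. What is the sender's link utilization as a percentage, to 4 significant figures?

70.99 %

t_tx = L/R = 2416/320000000 = 7.55e-06 s.
t_prop = 310/2.01e+08 = 1.54229e-06 s; RTT = 3.08458e-06 s.
Cycle = t_tx + RTT = 1.06346e-05 s.
Utilization = t_tx / cycle = 7.55e-06/1.06346e-05 = 70.99 %.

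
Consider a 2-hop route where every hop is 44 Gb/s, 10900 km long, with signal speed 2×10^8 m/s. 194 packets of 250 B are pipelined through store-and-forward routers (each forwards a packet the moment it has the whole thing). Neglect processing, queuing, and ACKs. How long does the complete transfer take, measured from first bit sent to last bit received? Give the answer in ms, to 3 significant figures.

109 ms

Per-hop transmission t_tx = L/R = 2000/44000000000 = 4.54545e-05 ms.
Per-hop propagation t_prop = 10900000/200000000 = 54.5 ms.
Pipeline fill: first packet needs 2·t_tx to clear all hops; remaining 193 packets each add one t_tx.
Total = (2+194-1)·t_tx + 2·t_prop = 195·4.54545e-05 + 2·54.5 = 109 ms.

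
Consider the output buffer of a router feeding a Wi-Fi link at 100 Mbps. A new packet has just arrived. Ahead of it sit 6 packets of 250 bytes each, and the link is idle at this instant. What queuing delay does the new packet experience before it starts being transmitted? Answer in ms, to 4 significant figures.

Each queued packet: L/R = 2000/100000000 = 0.02 ms.
6 queued → 0.12 ms.
Queuing delay = 0.1200 ms.

0.1200 ms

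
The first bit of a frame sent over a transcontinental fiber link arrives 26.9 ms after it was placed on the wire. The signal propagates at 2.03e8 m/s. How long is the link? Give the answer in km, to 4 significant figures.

d = s × t_prop = 2.03e+08 × 0.0269 = 5461 km.

5461 km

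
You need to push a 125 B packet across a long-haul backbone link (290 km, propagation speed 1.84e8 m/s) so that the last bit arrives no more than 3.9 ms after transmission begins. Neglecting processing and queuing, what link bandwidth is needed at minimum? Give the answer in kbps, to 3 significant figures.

L = 1000 bits.
Propagation delay = 290000 / 184000000 = 1.57609 ms.
Transmission budget = 3.9 − 1.57609 = 2.32391 ms.
R ≥ L / t_tx = 1000 bits / 0.00232391 s = 430 kbps.

430 kbps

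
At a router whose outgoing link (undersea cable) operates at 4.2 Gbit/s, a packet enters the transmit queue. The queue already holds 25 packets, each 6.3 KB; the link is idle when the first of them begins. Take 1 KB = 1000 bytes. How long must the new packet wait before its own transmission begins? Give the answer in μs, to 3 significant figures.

300 μs

Each queued packet: L/R = 50400/4200000000 = 12 μs.
25 queued → 300 μs.
Queuing delay = 300 μs.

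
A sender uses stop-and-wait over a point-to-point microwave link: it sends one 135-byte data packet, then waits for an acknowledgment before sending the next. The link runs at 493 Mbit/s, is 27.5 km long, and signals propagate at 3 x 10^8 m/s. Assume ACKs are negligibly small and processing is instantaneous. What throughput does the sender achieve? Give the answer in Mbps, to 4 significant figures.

t_tx = L/R = 1080/493000000 = 2.19067e-06 s.
t_prop = 27500/300000000 = 9.16667e-05 s; RTT = 0.000183333 s.
Cycle = t_tx + RTT = 0.000185524 s.
Throughput = L / cycle = 1080 / 0.000185524 = 5.821 Mbps.

5.821 Mbps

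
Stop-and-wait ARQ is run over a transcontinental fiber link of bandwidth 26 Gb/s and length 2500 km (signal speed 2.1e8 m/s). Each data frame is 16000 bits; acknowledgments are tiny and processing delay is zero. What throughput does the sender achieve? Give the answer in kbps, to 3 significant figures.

672 kbps

t_tx = L/R = 16000/26000000000 = 6.15385e-07 s.
t_prop = 2500000/210000000 = 0.0119048 s; RTT = 0.0238095 s.
Cycle = t_tx + RTT = 0.0238101 s.
Throughput = L / cycle = 16000 / 0.0238101 = 672 kbps.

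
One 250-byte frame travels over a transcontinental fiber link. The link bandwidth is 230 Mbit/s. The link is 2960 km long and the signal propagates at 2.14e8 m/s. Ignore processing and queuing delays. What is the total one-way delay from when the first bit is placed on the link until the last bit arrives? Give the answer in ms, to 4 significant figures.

L = 250 × 8 = 2000 bits.
Transmission delay = L/R = 2000 / 230000000 = 0.00869565 ms.
Propagation delay = d/s = 2960000 m / 214000000 m/s = 13.8318 ms.
Total = 13.84 ms.

13.84 ms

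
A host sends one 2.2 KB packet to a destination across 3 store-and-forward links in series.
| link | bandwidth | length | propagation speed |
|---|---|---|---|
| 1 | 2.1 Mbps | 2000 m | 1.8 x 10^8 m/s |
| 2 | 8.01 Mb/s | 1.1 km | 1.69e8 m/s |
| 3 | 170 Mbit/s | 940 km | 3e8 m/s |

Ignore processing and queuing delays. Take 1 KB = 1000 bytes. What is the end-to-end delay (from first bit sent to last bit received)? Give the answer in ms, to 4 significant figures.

13.83 ms

L = 17600 bits.
Transmission delays (L/R per hop): 8.38095, 2.19725, 0.103529 ms; sum = 10.6817 ms.
Propagation delays (d/s per hop): 0.0111111, 0.00650888, 3.13333 ms; sum = 3.15095 ms.
End-to-end = 13.83 ms.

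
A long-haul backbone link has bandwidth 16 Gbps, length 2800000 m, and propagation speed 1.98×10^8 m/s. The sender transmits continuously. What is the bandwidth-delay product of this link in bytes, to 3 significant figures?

28300000 bytes

Propagation delay = 2800000 / 198000000 = 0.0141414 s.
BDP = R × t_prop = 16000000000 × 0.0141414 = 226263000 bits.
In bytes: 226263000/8 = 28300000 bytes.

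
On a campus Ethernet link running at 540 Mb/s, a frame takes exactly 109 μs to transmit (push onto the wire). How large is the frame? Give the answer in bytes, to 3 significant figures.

L = R × t_tx = 540000000 b/s × 0.000109 s = 58860 bits.
In bytes: 58860 / 8 = 7360 bytes.

7360 bytes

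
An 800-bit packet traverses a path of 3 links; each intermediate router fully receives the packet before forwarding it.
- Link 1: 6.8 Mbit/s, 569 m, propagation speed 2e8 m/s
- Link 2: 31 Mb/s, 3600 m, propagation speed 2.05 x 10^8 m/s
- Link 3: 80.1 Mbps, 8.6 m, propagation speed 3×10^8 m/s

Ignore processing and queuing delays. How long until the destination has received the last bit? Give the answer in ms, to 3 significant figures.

0.174 ms

Transmission delays (L/R per hop): 0.117647, 0.0258065, 0.00998752 ms; sum = 0.153441 ms.
Propagation delays (d/s per hop): 0.002845, 0.017561, 2.86667e-05 ms; sum = 0.0204346 ms.
End-to-end = 0.174 ms.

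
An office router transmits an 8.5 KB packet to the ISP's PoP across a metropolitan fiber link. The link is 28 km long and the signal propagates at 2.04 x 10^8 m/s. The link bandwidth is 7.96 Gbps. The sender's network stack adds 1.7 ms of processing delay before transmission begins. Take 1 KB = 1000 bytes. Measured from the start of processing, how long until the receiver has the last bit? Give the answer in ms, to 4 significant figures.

1.846 ms

L = 68000 bits.
Transmission delay = L/R = 68000 / 7960000000 = 0.00854271 ms.
Propagation delay = d/s = 28000 m / 204000000 m/s = 0.137255 ms.
Plus processing delay 1.7 ms = 1.7 ms.
Total = 1.846 ms.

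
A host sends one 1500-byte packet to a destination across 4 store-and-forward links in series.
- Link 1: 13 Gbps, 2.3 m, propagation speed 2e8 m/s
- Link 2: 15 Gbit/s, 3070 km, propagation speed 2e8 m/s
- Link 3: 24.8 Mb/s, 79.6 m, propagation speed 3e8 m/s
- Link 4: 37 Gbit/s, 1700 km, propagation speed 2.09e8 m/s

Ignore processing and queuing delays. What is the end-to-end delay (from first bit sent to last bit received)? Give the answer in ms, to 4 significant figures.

L = 1500 × 8 = 12000 bits.
Transmission delays (L/R per hop): 0.000923077, 0.0008, 0.483871, 0.000324324 ms; sum = 0.485918 ms.
Propagation delays (d/s per hop): 1.15e-05, 15.35, 0.000265333, 8.13397 ms; sum = 23.4842 ms.
End-to-end = 23.97 ms.

23.97 ms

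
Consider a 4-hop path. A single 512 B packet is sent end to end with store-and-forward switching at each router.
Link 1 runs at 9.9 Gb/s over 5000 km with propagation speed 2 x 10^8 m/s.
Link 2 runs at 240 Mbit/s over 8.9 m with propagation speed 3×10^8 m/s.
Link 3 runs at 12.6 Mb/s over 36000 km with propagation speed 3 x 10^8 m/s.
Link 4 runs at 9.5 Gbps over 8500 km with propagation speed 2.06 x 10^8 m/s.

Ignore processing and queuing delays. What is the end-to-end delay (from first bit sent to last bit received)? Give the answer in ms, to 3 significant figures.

187 ms

L = 512 × 8 = 4096 bits.
Transmission delays (L/R per hop): 0.000413737, 0.0170667, 0.325079, 0.000431158 ms; sum = 0.342991 ms.
Propagation delays (d/s per hop): 25, 2.96667e-05, 120, 41.2621 ms; sum = 186.262 ms.
End-to-end = 187 ms.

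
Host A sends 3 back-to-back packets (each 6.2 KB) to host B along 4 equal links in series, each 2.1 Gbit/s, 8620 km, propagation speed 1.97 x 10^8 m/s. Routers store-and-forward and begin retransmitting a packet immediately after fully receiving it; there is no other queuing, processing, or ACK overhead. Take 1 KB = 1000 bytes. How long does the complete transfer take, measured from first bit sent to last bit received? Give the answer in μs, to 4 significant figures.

Per-hop transmission t_tx = L/R = 49600/2100000000 = 23.619 μs.
Per-hop propagation t_prop = 8620000/197000000 = 43756.3 μs.
Pipeline fill: first packet needs 4·t_tx to clear all hops; remaining 2 packets each add one t_tx.
Total = (4+3-1)·t_tx + 4·t_prop = 6·23.619 + 4·43756.3 = 175200 μs.

175200 μs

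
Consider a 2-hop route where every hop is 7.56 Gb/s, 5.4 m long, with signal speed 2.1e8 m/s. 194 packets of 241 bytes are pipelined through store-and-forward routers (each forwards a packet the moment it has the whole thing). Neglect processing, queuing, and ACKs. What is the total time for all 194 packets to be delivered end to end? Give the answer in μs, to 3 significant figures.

Per-hop transmission t_tx = L/R = 1928/7560000000 = 0.255026 μs.
Per-hop propagation t_prop = 5.4/210000000 = 0.0257143 μs.
Pipeline fill: first packet needs 2·t_tx to clear all hops; remaining 193 packets each add one t_tx.
Total = (2+194-1)·t_tx + 2·t_prop = 195·0.255026 + 2·0.0257143 = 49.8 μs.

49.8 μs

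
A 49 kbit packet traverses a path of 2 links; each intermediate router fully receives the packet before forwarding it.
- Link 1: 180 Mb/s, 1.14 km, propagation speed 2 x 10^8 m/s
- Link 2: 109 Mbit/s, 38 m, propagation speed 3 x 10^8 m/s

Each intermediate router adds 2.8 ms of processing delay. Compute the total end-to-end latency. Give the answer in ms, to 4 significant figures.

3.528 ms

L = 49000 bits.
Transmission delays (L/R per hop): 0.272222, 0.449541 ms; sum = 0.721764 ms.
Propagation delays (d/s per hop): 0.0057, 0.000126667 ms; sum = 0.00582667 ms.
Processing at 1 router(s): 1 × 2.8 ms = 2.8 ms.
End-to-end = 3.528 ms.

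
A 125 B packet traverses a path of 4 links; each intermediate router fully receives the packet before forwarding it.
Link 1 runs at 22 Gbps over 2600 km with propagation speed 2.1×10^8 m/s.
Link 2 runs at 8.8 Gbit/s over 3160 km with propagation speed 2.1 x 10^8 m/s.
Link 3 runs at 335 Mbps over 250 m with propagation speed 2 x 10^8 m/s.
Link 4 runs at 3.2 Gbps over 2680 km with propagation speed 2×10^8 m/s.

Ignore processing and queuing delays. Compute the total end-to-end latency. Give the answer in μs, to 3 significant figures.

L = 125 × 8 = 1000 bits.
Transmission delays (L/R per hop): 0.0454545, 0.113636, 2.98507, 0.3125 μs; sum = 3.45667 μs.
Propagation delays (d/s per hop): 12381, 15047.6, 1.25, 13400 μs; sum = 40829.8 μs.
End-to-end = 40800 μs.

40800 μs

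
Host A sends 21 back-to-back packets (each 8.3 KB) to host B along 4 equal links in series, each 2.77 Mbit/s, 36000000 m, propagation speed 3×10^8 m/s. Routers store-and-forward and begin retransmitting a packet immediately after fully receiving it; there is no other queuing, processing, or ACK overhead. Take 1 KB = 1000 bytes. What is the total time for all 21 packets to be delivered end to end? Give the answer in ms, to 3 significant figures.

1060 ms

Per-hop transmission t_tx = L/R = 66400/2770000 = 23.9711 ms.
Per-hop propagation t_prop = 36000000/300000000 = 120 ms.
Pipeline fill: first packet needs 4·t_tx to clear all hops; remaining 20 packets each add one t_tx.
Total = (4+21-1)·t_tx + 4·t_prop = 24·23.9711 + 4·120 = 1060 ms.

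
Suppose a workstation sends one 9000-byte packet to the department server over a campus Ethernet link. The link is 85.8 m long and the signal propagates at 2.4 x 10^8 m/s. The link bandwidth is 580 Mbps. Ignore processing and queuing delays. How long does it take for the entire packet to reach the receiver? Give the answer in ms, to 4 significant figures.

L = 9000 × 8 = 72000 bits.
Transmission delay = L/R = 72000 / 580000000 = 0.124138 ms.
Propagation delay = d/s = 85.8 m / 240000000 m/s = 0.0003575 ms.
Total = 0.1245 ms.

0.1245 ms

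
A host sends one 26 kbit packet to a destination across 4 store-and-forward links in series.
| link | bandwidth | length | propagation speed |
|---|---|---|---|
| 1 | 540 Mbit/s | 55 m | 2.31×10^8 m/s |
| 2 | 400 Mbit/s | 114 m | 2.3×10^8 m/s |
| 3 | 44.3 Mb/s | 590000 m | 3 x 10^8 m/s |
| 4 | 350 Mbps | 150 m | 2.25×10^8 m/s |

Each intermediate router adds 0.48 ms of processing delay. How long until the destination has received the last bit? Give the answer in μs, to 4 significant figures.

4182 μs

L = 26000 bits.
Transmission delays (L/R per hop): 48.1481, 65, 586.907, 74.2857 μs; sum = 774.341 μs.
Propagation delays (d/s per hop): 0.238095, 0.495652, 1966.67, 0.666667 μs; sum = 1968.07 μs.
Processing at 3 router(s): 3 × 0.48 ms = 1440 μs.
End-to-end = 4182 μs.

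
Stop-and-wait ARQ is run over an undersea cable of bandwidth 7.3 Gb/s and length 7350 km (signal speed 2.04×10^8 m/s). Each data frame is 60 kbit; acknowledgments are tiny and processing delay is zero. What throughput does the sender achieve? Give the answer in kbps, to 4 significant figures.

t_tx = L/R = 60000/7300000000 = 8.21918e-06 s.
t_prop = 7350000/204000000 = 0.0360294 s; RTT = 0.0720588 s.
Cycle = t_tx + RTT = 0.072067 s.
Throughput = L / cycle = 60000 / 0.072067 = 832.6 kbps.

832.6 kbps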